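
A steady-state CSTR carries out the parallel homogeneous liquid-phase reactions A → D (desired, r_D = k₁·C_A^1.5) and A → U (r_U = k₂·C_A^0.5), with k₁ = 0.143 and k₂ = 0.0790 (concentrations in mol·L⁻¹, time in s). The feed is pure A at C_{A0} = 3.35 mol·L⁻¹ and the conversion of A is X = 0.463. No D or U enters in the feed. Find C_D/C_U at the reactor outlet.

Exit C_A = C_{A0}(1−X) = 3.35×0.537 = 1.799 mol·L⁻¹.
In a CSTR the entire volume is at exit conditions, so r_D = 0.143×1.799^1.5 = 0.3450 and r_U = 0.0790×1.799^0.5 = 0.1060.
Overall selectivity = C_D/C_U = r_Dτ/(r_Uτ) = r_D/r_U = 3.26.

3.26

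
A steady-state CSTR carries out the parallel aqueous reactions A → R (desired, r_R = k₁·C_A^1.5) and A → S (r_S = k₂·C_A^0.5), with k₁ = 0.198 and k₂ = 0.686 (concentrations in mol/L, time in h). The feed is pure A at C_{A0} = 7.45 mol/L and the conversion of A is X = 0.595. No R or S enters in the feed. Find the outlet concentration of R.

Exit C_A = C_{A0}(1−X) = 7.45×0.405 = 3.017 mol/L.
A CSTR operates uniformly at the exit composition, giving r_R = 1.038 and r_S = 1.192 (each k·C_A^n at C_A = 3.017).
Fraction of consumed A going to R: r_R/(r_R+r_S) = 0.4655.
C_R = 0.4655·C_{A0}·X = 0.4655×7.45×0.595 = 2.06 mol/L.

2.06 mol/L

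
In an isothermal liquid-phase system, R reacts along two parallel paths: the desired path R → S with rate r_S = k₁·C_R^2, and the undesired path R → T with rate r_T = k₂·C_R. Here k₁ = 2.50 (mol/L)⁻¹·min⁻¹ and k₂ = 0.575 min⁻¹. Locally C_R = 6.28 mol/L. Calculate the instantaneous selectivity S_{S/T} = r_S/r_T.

27.3

S_{S/T} = r_S/r_T = (k₁·C_R^2)/(k₂·C_R) = (k₁/k₂)·C_R.
= (2.50×6.280^2) / (0.575×6.280) = 98.60/3.611 = 27.3.
Since the desired path is higher order in R, keeping C_R high (PFR or concentrated feed) favours S.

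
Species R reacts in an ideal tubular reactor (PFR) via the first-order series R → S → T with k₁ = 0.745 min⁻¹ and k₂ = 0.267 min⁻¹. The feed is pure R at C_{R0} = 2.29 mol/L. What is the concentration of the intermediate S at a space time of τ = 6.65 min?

0.579 mol/L

The intermediate concentration in a first-order A→B→C sequence is C_S = k₁C_{R0}(e^(−k₁τ) − e^(−k₂τ))/(k₂−k₁).
e^(−k₁τ) = e^(−0.745×6.65) = e^(−4.954) = 0.007053; e^(−k₂τ) = e^(−1.776) = 0.1694.
C_S = 0.745×2.29/(0.267−0.745) × (0.007053−0.1694) = (-3.569)×(-0.1623) = 0.5794 mol/L.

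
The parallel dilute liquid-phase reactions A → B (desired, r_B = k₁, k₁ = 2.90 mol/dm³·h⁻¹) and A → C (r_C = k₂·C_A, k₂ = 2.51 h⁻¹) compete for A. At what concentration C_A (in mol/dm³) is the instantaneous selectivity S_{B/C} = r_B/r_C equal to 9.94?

S_{B/C} = (k₁/k₂)·C_A⁻¹ ⇒ C_A = (S·k₂/k₁)^(-1).
= (9.94×2.51/2.90)^(-1) = (8.603)^(-1) = 0.116 mol/dm³.

0.116 mol/dm³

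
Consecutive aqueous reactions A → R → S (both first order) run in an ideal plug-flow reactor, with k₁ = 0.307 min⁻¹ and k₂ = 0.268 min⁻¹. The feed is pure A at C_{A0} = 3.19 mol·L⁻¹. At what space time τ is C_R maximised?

The intermediate peaks when r₁ = r₂, i.e. k₁e^(−k₁τ) = k₂e^(−k₂τ), giving τ_opt = ln(k₂/k₁)/(k₂−k₁).
= ln(0.268/0.307)/(0.268−0.307) = ln(0.8730)/-0.03900 = -0.1359/-0.03900 = 3.48 min.

3.48 min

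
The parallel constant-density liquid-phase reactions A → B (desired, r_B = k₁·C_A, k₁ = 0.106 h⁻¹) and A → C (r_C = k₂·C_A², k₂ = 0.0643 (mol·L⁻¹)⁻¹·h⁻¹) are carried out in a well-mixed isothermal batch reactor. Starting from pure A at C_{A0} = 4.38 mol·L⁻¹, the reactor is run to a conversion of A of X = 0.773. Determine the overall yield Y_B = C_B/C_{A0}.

C_A = C_{A0}(1−X) = 0.9943 mol·L⁻¹.
Along a PFR/batch, dC_B/dC_A = −r_B/(r_B+r_C) = −k₁/(k₁+k₂·C_A).
Integrating from C_{A0} to C_A: C_B = (0.106/0.0643)·ln[(0.106+0.0643·4.38)/(0.106+0.0643·0.994)] = 1.649·ln(0.3876/0.1699) = 1.359 mol·L⁻¹.
Y_B = C_B/C_{A0} = 1.359/4.38 = 0.310.

0.310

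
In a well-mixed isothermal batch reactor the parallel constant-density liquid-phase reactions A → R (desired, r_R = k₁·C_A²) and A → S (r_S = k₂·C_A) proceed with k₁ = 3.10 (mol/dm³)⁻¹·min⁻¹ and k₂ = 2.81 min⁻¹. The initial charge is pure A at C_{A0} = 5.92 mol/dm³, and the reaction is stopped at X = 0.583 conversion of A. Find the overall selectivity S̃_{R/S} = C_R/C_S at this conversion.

4.41

C_A = C_{A0}(1−X) = 2.469 mol/dm³.
Along a PFR/batch, dC_S/dC_A = −r_S/(r_R+r_S) = −k₂/(k₂+k₁·C_A).
Integrating from C_{A0} to C_A: C_S = (2.81/3.10)·ln[(2.81+3.10·5.92)/(2.81+3.10·2.47)] = 0.9065·ln(21.16/10.46) = 0.6385 mol/dm³.
Then C_R = (C_{A0}−C_A) − C_S = 3.451 − 0.6385 = 2.813 mol/dm³.
S̃_{R/S} = C_R/C_S = 2.813/0.6385 = 4.41.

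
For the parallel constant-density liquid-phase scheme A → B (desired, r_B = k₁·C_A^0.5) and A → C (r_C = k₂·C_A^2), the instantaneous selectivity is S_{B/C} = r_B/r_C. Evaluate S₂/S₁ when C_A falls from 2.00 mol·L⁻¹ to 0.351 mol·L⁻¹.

S_{B/C} = (k₁/k₂)·C_A^-1.5, so S₂/S₁ = (C_{A,2}/C_{A,1})^-1.5.
= (0.351/2.00)^(-1.5) = (0.1755)^(-1.5) = 13.6.

13.6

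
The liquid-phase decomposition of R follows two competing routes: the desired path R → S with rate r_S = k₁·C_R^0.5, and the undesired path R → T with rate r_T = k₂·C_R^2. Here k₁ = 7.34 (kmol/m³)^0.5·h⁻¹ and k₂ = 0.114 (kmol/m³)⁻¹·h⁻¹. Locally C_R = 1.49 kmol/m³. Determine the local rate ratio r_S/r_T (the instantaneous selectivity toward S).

35.4

S_{S/T} = r_S/r_T = (k₁·C_R^0.5)/(k₂·C_R^2) = (k₁/k₂)·C_R^-1.5.
= (7.34×1.490^0.5) / (0.114×1.490^2) = 8.960/0.2531 = 35.4.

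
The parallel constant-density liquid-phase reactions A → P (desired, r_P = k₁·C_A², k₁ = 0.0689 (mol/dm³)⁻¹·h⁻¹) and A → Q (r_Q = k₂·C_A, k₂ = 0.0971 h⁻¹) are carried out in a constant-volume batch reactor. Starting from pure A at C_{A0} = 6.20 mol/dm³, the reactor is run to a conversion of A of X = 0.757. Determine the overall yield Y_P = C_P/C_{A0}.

C_A = C_{A0}(1−X) = 1.507 mol/dm³.
Along a PFR/batch, dC_Q/dC_A = −r_Q/(r_P+r_Q) = −k₂/(k₂+k₁·C_A).
Integrating from C_{A0} to C_A: C_Q = (0.0971/0.0689)·ln[(0.0971+0.0689·6.20)/(0.0971+0.0689·1.51)] = 1.409·ln(0.5243/0.2009) = 1.352 mol/dm³.
Then C_P = (C_{A0}−C_A) − C_Q = 4.693 − 1.352 = 3.342 mol/dm³.
Y_P = C_P/C_{A0} = 3.342/6.20 = 0.539.

0.539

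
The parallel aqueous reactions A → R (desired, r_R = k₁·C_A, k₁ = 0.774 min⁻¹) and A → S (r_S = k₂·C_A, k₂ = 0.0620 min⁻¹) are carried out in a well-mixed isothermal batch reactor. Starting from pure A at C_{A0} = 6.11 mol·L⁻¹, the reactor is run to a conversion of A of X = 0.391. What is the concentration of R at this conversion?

2.21 mol·L⁻¹

C_A = C_{A0}(1−X) = 3.721 mol·L⁻¹.
Both paths are first order in A, so the instantaneous fraction to R is constant: dC_R/d(−C_A) = k₁/(k₁+k₂) = 0.9258.
C_R = 0.9258·(C_{A0}−C_A) = 0.9258×2.389 = 2.21 mol·L⁻¹.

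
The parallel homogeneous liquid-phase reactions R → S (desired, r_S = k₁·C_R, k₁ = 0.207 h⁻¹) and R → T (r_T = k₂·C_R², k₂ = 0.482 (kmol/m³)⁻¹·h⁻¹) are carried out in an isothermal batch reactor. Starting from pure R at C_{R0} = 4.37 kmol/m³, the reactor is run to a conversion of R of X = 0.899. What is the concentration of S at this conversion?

C_R = C_{R0}(1−X) = 0.4414 kmol/m³.
Along a PFR/batch, dC_S/dC_R = −r_S/(r_S+r_T) = −k₁/(k₁+k₂·C_R).
Integrating from C_{R0} to C_R: C_S = (0.207/0.482)·ln[(0.207+0.482·4.37)/(0.207+0.482·0.441)] = 0.4295·ln(2.313/0.4197) = 0.7330 kmol/m³.

0.733 kmol/m³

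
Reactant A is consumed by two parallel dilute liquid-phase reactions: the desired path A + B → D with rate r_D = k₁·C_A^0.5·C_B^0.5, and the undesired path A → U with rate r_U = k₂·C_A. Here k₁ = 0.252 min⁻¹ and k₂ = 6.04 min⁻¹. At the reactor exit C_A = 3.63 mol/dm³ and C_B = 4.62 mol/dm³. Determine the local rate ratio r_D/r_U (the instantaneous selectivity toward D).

S_{D/U} = r_D/r_U = (k₁·C_A^0.5·C_B^0.5)/(k₂·C_A) = (k₁/k₂)·C_A^-0.5·C_B^0.5.
= (0.252×3.630^0.5×4.620^0.5) / (6.04×3.630) = 1.032/21.93 = 0.0471.

0.0471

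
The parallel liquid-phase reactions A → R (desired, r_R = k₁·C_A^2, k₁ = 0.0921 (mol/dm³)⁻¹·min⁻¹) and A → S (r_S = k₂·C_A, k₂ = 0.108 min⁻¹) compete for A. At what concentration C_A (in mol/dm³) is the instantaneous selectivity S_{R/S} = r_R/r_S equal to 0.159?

S_{R/S} = (k₁/k₂)·C_A ⇒ C_A = S·k₂/k₁.
= 0.159×0.108/0.0921 = 0.186 mol/dm³.

0.186 mol/dm³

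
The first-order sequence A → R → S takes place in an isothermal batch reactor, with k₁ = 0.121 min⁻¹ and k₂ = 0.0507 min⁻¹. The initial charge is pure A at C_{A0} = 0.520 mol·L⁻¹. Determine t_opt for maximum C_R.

12.4 min

Setting dC_R/dt = 0 gives t_opt = ln(k₂/k₁)/(k₂−k₁).
= ln(0.0507/0.121)/(0.0507−0.121) = ln(0.4190)/-0.07030 = -0.8699/-0.07030 = 12.4 min.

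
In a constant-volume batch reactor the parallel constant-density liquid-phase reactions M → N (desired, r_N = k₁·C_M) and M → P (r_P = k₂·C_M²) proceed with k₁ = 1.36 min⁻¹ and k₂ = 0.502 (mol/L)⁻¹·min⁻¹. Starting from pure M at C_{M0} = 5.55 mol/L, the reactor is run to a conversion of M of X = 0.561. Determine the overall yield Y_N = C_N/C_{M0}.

0.231

C_M = C_{M0}(1−X) = 2.436 mol/L.
Along a PFR/batch, dC_N/dC_M = −r_N/(r_N+r_P) = −k₁/(k₁+k₂·C_M).
Integrating from C_{M0} to C_M: C_N = (1.36/0.502)·ln[(1.36+0.502·5.55)/(1.36+0.502·2.44)] = 2.709·ln(4.146/2.583) = 1.282 mol/L.
Y_N = C_N/C_{M0} = 1.282/5.55 = 0.231.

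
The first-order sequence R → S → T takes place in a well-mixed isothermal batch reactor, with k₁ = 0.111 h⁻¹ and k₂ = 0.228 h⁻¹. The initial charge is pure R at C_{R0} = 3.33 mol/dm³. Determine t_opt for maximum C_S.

The intermediate peaks when r₁ = r₂, i.e. k₁e^(−k₁t) = k₂e^(−k₂t), giving t_opt = ln(k₂/k₁)/(k₂−k₁).
= ln(0.228/0.111)/(0.228−0.111) = ln(2.054)/0.1170 = 0.7198/0.1170 = 6.15 h.

6.15 h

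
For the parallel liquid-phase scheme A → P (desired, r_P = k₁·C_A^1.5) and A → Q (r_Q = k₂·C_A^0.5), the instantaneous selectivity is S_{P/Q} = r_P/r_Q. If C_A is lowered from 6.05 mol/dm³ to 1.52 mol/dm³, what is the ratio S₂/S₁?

S_{P/Q} = (k₁/k₂)·C_A, so S₂/S₁ = (C_{A,2}/C_{A,1}).
= 1.52/6.05 = 0.251.

0.251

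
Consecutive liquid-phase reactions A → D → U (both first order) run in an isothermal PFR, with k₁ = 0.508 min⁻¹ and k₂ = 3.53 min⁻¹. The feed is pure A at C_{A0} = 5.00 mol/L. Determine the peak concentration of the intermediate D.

0.519 mol/L

Evaluating C_D at τ_opt = ln(k₂/k₁)/(k₂−k₁) gives C_{D,max}/C_{A0} = (k₁/k₂)^[k₂/(k₂−k₁)].
= (0.508/3.53)^(3.53/(3.53−0.508)) = (0.1439)^(1.168) = 0.1039.
C_{D,max} = 0.1039×5.00 = 0.519 mol/L.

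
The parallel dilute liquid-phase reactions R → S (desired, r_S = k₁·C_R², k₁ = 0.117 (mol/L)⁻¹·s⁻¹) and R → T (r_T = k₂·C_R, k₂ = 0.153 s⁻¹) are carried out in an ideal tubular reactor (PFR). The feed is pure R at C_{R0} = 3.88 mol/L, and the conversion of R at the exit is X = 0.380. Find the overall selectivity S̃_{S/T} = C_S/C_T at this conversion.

C_R = C_{R0}(1−X) = 2.406 mol/L.
Along a PFR/batch, dC_T/dC_R = −r_T/(r_S+r_T) = −k₂/(k₂+k₁·C_R).
Integrating from C_{R0} to C_R: C_T = (0.153/0.117)·ln[(0.153+0.117·3.88)/(0.153+0.117·2.41)] = 1.308·ln(0.6070/0.4345) = 0.4373 mol/L.
Then C_S = (C_{R0}−C_R) − C_T = 1.474 − 0.4373 = 1.037 mol/L.
S̃_{S/T} = C_S/C_T = 1.037/0.4373 = 2.37.

2.37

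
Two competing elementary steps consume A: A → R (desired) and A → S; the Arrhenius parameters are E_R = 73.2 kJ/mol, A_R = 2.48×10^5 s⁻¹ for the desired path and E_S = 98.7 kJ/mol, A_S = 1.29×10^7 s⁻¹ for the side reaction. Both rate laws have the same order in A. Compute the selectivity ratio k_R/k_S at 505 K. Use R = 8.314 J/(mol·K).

k_R/k_S = (A_R/A_S)·exp[−(E_R−E_S)/(RT)] = (A_R/A_S)·exp[(E_S−E_R)/(RT)].
(E_S−E_R)/(RT) = (98.7−73.2)×10³/(8.314×505) = 25500/4199 = 6.073.
k_R/k_S = (2.48×10^5/1.29×10^7)·exp(6.073) = 0.01922 × 434.2 = 8.35.
Since E_R < E_S, lowering the temperature improves selectivity toward R.

8.35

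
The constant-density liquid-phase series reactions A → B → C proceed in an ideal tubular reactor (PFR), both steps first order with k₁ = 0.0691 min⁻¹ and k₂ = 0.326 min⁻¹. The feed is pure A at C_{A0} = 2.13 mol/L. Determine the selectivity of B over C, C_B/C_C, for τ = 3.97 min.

For first-order series with pure A initially, C_B(τ) = k₁C_{A0}/(k₂−k₁)·(e^(−k₁τ) − e^(−k₂τ)).
e^(−k₁τ) = e^(−0.0691×3.97) = e^(−0.2743) = 0.7601; e^(−k₂τ) = e^(−1.294) = 0.2741.
C_B = 0.0691×2.13/(0.326−0.0691) × (0.7601−0.2741) = 0.5729×0.4860 = 0.2784 mol/L.
C_A = C_{A0}e^(−k₁τ) = 1.619 mol/L, so C_C = C_{A0}−C_A−C_B = 0.2326 mol/L; C_B/C_C = 1.20.

1.20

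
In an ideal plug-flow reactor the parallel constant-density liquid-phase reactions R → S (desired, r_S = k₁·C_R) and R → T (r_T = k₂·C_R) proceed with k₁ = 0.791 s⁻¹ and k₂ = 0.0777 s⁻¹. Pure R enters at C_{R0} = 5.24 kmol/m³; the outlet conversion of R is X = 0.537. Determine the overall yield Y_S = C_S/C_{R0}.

0.489

C_R = C_{R0}(1−X) = 2.426 kmol/m³.
Both paths are first order in R, so the instantaneous fraction to S is constant: dC_S/d(−C_R) = k₁/(k₁+k₂) = 0.9106.
C_S = 0.9106·(C_{R0}−C_R) = 0.9106×2.814 = 2.56 kmol/m³.
Y_S = C_S/C_{R0} = 2.562/5.24 = 0.489.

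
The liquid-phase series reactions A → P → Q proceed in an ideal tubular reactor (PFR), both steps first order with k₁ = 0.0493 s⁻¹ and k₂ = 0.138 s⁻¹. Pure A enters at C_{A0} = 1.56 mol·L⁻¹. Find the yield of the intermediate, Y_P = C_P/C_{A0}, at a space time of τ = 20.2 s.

For first-order series with pure A initially, C_P(τ) = k₁C_{A0}/(k₂−k₁)·(e^(−k₁τ) − e^(−k₂τ)).
e^(−k₁τ) = e^(−0.0493×20.2) = e^(−0.9959) = 0.3694; e^(−k₂τ) = e^(−2.788) = 0.06157.
C_P = 0.0493×1.56/(0.138−0.0493) × (0.3694−0.06157) = 0.8671×0.3078 = 0.2669 mol·L⁻¹.
Y_P = C_P/C_{A0} = 0.2669/1.56 = 0.171.

0.171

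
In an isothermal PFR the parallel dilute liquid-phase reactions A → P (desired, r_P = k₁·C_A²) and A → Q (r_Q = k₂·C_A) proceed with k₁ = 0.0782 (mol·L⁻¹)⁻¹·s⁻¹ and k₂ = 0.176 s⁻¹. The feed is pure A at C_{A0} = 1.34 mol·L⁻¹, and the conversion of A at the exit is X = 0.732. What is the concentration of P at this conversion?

0.263 mol·L⁻¹

C_A = C_{A0}(1−X) = 0.3591 mol·L⁻¹.
Along a PFR/batch, dC_Q/dC_A = −r_Q/(r_P+r_Q) = −k₂/(k₂+k₁·C_A).
Integrating from C_{A0} to C_A: C_Q = (0.176/0.0782)·ln[(0.176+0.0782·1.34)/(0.176+0.0782·0.359)] = 2.251·ln(0.2808/0.2041) = 0.7181 mol·L⁻¹.
Then C_P = (C_{A0}−C_A) − C_Q = 0.9809 − 0.7181 = 0.2628 mol·L⁻¹.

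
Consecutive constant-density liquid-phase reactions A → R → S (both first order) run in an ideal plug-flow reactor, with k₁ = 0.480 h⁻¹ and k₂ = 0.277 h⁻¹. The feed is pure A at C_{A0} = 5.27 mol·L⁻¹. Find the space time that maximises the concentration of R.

The intermediate peaks when r₁ = r₂, i.e. k₁e^(−k₁τ) = k₂e^(−k₂τ), giving τ_opt = ln(k₂/k₁)/(k₂−k₁).
= ln(0.277/0.480)/(0.277−0.480) = ln(0.5771)/-0.2030 = -0.5498/-0.2030 = 2.71 h.

2.71 h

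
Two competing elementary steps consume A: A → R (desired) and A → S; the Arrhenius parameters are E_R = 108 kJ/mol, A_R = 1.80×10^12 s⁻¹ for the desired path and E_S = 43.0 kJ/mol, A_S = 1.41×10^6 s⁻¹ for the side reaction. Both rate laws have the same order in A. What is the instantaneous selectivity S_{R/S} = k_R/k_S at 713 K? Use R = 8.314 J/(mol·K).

With equal orders, S_{R/S} = k_R/k_S = (A_R/A_S)·exp[(E_S−E_R)/(RT)].
(E_S−E_R)/(RT) = (43.0−108)×10³/(8.314×713) = -65000/5928 = -10.97.
k_R/k_S = (1.80×10^12/1.41×10^6)·exp(-10.97) = 1.277×10^6 × 1.729×10^-5 = 22.1.
Since E_R > E_S, raising the temperature improves selectivity toward R.

22.1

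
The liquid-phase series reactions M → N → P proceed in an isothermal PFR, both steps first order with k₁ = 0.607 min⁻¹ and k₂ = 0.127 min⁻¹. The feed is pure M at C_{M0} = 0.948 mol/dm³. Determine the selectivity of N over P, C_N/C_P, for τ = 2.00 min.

6.20

For first-order series with pure M initially, C_N(τ) = k₁C_{M0}/(k₂−k₁)·(e^(−k₁τ) − e^(−k₂τ)).
e^(−k₁τ) = e^(−0.607×2.00) = e^(−1.214) = 0.2970; e^(−k₂τ) = e^(−0.2540) = 0.7757.
C_N = 0.607×0.948/(0.127−0.607) × (0.2970−0.7757) = (-1.199)×(-0.4787) = 0.5739 mol/dm³.
C_M = C_{M0}e^(−k₁τ) = 0.2816 mol/dm³, so C_P = C_{M0}−C_M−C_N = 0.09258 mol/dm³; C_N/C_P = 6.20.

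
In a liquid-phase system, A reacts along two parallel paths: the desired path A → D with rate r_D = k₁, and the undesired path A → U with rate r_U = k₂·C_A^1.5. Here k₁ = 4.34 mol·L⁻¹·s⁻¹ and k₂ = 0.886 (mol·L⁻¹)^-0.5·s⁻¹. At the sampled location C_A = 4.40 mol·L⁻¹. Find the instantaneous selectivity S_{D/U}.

S_{D/U} = r_D/r_U = (k₁)/(k₂·C_A^1.5) = (k₁/k₂)·C_A^-1.5.
= (4.34) / (0.886×4.400^1.5) = 4.340/8.177 = 0.531.

0.531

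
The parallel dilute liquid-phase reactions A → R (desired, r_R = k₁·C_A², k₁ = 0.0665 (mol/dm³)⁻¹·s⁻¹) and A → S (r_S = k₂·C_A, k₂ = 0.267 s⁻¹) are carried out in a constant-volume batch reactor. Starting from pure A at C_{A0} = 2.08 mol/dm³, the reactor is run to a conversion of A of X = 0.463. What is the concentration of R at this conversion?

0.273 mol/dm³

C_A = C_{A0}(1−X) = 1.117 mol/dm³.
Along a PFR/batch, dC_S/dC_A = −r_S/(r_R+r_S) = −k₂/(k₂+k₁·C_A).
Integrating from C_{A0} to C_A: C_S = (0.267/0.0665)·ln[(0.267+0.0665·2.08)/(0.267+0.0665·1.12)] = 4.015·ln(0.4053/0.3413) = 0.6905 mol/dm³.
Then C_R = (C_{A0}−C_A) − C_S = 0.9630 − 0.6905 = 0.2725 mol/dm³.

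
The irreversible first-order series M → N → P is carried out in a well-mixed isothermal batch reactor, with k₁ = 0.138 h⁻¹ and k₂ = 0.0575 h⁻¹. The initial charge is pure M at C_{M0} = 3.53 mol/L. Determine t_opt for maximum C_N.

10.9 h

The intermediate peaks when r₁ = r₂, i.e. k₁e^(−k₁t) = k₂e^(−k₂t), giving t_opt = ln(k₂/k₁)/(k₂−k₁).
= ln(0.0575/0.138)/(0.0575−0.138) = ln(0.4167)/-0.08050 = -0.8755/-0.08050 = 10.9 h.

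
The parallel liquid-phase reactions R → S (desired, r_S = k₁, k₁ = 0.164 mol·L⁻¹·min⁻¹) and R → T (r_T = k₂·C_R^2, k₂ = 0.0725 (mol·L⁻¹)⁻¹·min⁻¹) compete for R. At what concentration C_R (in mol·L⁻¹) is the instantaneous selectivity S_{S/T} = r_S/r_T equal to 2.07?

1.05 mol·L⁻¹

S_{S/T} = (k₁/k₂)·C_R^-2 ⇒ C_R = (S·k₂/k₁)^(-0.5).
= (2.07×0.0725/0.164)^(-0.5) = (0.9151)^(-0.5) = 1.05 mol·L⁻¹.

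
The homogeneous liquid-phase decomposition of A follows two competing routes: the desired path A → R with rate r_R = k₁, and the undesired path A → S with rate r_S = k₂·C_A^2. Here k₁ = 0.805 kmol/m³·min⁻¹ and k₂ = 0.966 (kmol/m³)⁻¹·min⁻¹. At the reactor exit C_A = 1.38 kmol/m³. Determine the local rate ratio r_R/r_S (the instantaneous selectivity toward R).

0.438

S_{R/S} = r_R/r_S = (k₁)/(k₂·C_A^2) = (k₁/k₂)·C_A^-2.
= (0.805) / (0.966×1.380^2) = 0.8050/1.840 = 0.438.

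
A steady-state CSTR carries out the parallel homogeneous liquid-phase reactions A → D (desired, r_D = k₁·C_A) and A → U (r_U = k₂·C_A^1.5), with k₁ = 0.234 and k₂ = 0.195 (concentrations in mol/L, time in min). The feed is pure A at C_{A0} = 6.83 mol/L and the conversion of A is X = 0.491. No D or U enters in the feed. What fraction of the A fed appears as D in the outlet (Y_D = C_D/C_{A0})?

Exit C_A = C_{A0}(1−X) = 6.83×0.509 = 3.476 mol/L.
In a CSTR the entire volume is at exit conditions, so r_D = 0.234×3.476 = 0.8135 and r_U = 0.195×3.476^1.5 = 1.264.
Fraction of consumed A going to D: r_D/(r_D+r_U) = 0.3916.
C_D = 0.3916·C_{A0}·X = 0.3916×6.83×0.491 = 1.31 mol/L; Y_D = C_D/C_{A0} = 0.192.

0.192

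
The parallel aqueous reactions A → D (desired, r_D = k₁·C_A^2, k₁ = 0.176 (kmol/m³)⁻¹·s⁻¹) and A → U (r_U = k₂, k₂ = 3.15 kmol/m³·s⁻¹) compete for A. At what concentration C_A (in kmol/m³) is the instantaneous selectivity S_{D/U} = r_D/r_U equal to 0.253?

S_{D/U} = (k₁/k₂)·C_A^2 ⇒ C_A = (S·k₂/k₁)^(0.5).
= (0.253×3.15/0.176)^(0.5) = (4.528)^(0.5) = 2.13 kmol/m³.

2.13 kmol/m³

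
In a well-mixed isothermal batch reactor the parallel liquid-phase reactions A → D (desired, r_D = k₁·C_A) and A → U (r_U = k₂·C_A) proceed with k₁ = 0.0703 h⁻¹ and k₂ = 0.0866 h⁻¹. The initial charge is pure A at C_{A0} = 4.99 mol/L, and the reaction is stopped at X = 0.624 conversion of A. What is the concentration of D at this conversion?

C_A = C_{A0}(1−X) = 1.876 mol/L.
Both paths are first order in A, so the instantaneous fraction to D is constant: dC_D/d(−C_A) = k₁/(k₁+k₂) = 0.4481.
C_D = 0.4481·(C_{A0}−C_A) = 0.4481×3.114 = 1.40 mol/L.

1.40 mol/L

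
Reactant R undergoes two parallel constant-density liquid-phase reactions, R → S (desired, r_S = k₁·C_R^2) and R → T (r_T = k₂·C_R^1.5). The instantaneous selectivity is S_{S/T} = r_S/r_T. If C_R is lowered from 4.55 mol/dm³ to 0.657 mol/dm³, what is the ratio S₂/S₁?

S_{S/T} = (k₁/k₂)·C_R^0.5, so S₂/S₁ = (C_{R,2}/C_{R,1})^0.5.
= (0.657/4.55)^0.5 = (0.1444)^0.5 = 0.380.
Selectivity toward S falls as C_R falls — high-concentration operation is favoured.

0.380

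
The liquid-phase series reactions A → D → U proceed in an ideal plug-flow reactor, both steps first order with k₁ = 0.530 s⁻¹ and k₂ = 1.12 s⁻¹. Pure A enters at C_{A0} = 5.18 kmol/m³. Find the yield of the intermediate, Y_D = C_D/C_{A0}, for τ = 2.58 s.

0.179

For first-order series with pure A initially, C_D(τ) = k₁C_{A0}/(k₂−k₁)·(e^(−k₁τ) − e^(−k₂τ)).
e^(−k₁τ) = e^(−0.530×2.58) = e^(−1.367) = 0.2548; e^(−k₂τ) = e^(−2.890) = 0.05560.
C_D = 0.530×5.18/(1.12−0.530) × (0.2548−0.05560) = 4.653×0.1992 = 0.9268 kmol/m³.
Y_D = C_D/C_{A0} = 0.9268/5.18 = 0.179.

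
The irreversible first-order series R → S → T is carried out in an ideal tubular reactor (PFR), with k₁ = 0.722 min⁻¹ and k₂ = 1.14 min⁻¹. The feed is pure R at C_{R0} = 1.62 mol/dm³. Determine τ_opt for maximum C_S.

The intermediate peaks when r₁ = r₂, i.e. k₁e^(−k₁τ) = k₂e^(−k₂τ), giving τ_opt = ln(k₂/k₁)/(k₂−k₁).
= ln(1.14/0.722)/(1.14−0.722) = ln(1.579)/0.4180 = 0.4568/0.4180 = 1.09 min.

1.09 min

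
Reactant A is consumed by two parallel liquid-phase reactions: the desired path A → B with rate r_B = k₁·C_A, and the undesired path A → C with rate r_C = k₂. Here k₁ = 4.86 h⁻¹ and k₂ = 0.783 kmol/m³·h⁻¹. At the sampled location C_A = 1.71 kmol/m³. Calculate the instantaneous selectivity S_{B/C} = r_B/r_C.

S_{B/C} = r_B/r_C = (k₁·C_A)/(k₂) = (k₁/k₂)·C_A.
= (4.86×1.710) / (0.783) = 8.311/0.7830 = 10.6.
Since the desired path is higher order in A, keeping C_A high (PFR or concentrated feed) favours B.

10.6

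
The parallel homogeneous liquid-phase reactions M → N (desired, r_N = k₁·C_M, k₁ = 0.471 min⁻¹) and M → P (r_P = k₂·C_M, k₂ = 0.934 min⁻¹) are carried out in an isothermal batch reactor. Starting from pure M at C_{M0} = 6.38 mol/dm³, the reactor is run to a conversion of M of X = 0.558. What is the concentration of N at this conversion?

1.19 mol/dm³

C_M = C_{M0}(1−X) = 2.820 mol/dm³.
Both paths are first order in M, so the instantaneous fraction to N is constant: dC_N/d(−C_M) = k₁/(k₁+k₂) = 0.3352.
C_N = 0.3352·(C_{M0}−C_M) = 0.3352×3.560 = 1.19 mol/dm³.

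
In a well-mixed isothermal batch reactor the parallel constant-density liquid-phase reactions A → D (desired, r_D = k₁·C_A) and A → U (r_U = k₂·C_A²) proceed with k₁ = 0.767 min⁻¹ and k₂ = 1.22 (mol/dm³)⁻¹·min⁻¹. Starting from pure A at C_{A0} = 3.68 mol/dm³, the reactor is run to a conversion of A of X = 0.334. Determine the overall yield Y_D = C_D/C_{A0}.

0.0574

C_A = C_{A0}(1−X) = 2.451 mol/dm³.
Along a PFR/batch, dC_D/dC_A = −r_D/(r_D+r_U) = −k₁/(k₁+k₂·C_A).
Integrating from C_{A0} to C_A: C_D = (0.767/1.22)·ln[(0.767+1.22·3.68)/(0.767+1.22·2.45)] = 0.6287·ln(5.257/3.757) = 0.2111 mol/dm³.
Y_D = C_D/C_{A0} = 0.2111/3.68 = 0.0574.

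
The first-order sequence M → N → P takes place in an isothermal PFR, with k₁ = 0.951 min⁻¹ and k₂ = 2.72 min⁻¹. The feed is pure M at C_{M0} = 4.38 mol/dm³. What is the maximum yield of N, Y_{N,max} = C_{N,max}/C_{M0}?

At the optimum, C_{N,max}/C_{M0} = (k₁/k₂)^[k₂/(k₂−k₁)].
= (0.951/2.72)^(2.72/(2.72−0.951)) = (0.3496)^(1.538) = 0.1987.

0.199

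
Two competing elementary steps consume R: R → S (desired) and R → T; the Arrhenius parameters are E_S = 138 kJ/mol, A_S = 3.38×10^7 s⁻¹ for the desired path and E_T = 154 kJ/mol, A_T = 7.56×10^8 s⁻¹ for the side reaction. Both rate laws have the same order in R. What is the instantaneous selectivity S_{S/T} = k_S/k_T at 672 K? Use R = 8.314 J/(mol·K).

0.784

With equal orders, S_{S/T} = k_S/k_T = (A_S/A_T)·exp[(E_T−E_S)/(RT)].
(E_T−E_S)/(RT) = (154−138)×10³/(8.314×672) = 16000/5587 = 2.864.
k_S/k_T = (3.38×10^7/7.56×10^8)·exp(2.864) = 0.04471 × 17.53 = 0.784.
Since E_S < E_T, lowering the temperature improves selectivity toward S.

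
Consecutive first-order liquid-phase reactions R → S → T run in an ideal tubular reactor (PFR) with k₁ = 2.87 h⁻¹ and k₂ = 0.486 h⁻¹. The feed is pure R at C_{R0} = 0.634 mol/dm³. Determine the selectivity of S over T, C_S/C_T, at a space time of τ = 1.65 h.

1.15

For first-order series with pure R initially, C_S(τ) = k₁C_{R0}/(k₂−k₁)·(e^(−k₁τ) − e^(−k₂τ)).
e^(−k₁τ) = e^(−2.87×1.65) = e^(−4.736) = 0.008778; e^(−k₂τ) = e^(−0.8019) = 0.4485.
C_S = 2.87×0.634/(0.486−2.87) × (0.008778−0.4485) = (-0.7632)×(-0.4397) = 0.3356 mol/dm³.
C_R = C_{R0}e^(−k₁τ) = 0.005565 mol/dm³, so C_T = C_{R0}−C_R−C_S = 0.2928 mol/dm³; C_S/C_T = 1.15.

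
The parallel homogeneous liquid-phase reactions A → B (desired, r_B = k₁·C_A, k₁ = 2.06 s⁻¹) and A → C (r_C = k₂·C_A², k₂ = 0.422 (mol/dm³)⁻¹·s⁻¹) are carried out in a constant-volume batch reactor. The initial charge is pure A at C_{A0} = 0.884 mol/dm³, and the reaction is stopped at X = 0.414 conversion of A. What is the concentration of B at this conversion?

0.320 mol/dm³

C_A = C_{A0}(1−X) = 0.5180 mol/dm³.
Along a PFR/batch, dC_B/dC_A = −r_B/(r_B+r_C) = −k₁/(k₁+k₂·C_A).
Integrating from C_{A0} to C_A: C_B = (2.06/0.422)·ln[(2.06+0.422·0.884)/(2.06+0.422·0.518)] = 4.882·ln(2.433/2.279) = 0.3201 mol/dm³.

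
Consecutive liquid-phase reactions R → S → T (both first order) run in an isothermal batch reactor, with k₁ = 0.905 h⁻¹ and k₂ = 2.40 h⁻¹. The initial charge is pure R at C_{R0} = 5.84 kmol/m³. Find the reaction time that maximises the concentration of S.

0.652 h

The intermediate peaks when r₁ = r₂, i.e. k₁e^(−k₁t) = k₂e^(−k₂t), giving t_opt = ln(k₂/k₁)/(k₂−k₁).
= ln(2.40/0.905)/(2.40−0.905) = ln(2.652)/1.495 = 0.9753/1.495 = 0.652 h.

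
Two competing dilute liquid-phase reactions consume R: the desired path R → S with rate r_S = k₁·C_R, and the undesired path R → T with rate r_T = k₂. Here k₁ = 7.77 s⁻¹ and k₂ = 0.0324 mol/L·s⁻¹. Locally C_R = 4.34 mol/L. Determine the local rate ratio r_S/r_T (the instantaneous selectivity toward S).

1041

S_{S/T} = r_S/r_T = (k₁·C_R)/(k₂) = (k₁/k₂)·C_R.
= (7.77×4.340) / (0.0324) = 33.72/0.03240 = 1041.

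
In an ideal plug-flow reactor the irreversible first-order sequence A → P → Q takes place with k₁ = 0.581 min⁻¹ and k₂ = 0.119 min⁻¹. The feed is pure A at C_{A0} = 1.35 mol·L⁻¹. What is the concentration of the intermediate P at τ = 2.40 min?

0.855 mol·L⁻¹

For first-order series with pure A initially, C_P(τ) = k₁C_{A0}/(k₂−k₁)·(e^(−k₁τ) − e^(−k₂τ)).
e^(−k₁τ) = e^(−0.581×2.40) = e^(−1.394) = 0.2480; e^(−k₂τ) = e^(−0.2856) = 0.7516.
C_P = 0.581×1.35/(0.119−0.581) × (0.2480−0.7516) = (-1.698)×(-0.5036) = 0.8549 mol·L⁻¹.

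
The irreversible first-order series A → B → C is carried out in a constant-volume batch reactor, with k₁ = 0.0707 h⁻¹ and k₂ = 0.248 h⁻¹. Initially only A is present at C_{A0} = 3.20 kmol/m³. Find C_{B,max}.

0.553 kmol/m³

Evaluating C_B at t_opt = ln(k₂/k₁)/(k₂−k₁) gives C_{B,max}/C_{A0} = (k₁/k₂)^[k₂/(k₂−k₁)].
= (0.0707/0.248)^(0.248/(0.248−0.0707)) = (0.2851)^(1.399) = 0.1728.
C_{B,max} = 0.1728×3.20 = 0.553 kmol/m³.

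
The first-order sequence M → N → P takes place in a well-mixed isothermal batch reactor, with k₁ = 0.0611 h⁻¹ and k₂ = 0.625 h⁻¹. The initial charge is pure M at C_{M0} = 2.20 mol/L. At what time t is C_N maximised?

4.12 h

Setting dC_N/dt = 0 gives t_opt = ln(k₂/k₁)/(k₂−k₁).
= ln(0.625/0.0611)/(0.625−0.0611) = ln(10.23)/0.5639 = 2.325/0.5639 = 4.12 h.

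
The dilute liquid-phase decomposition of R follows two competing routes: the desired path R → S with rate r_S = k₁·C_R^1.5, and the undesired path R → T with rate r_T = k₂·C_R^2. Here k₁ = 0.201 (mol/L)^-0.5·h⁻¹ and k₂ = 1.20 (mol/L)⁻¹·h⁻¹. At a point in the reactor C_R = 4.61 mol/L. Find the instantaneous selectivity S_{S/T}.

0.0780

S_{S/T} = r_S/r_T = (k₁·C_R^1.5)/(k₂·C_R^2) = (k₁/k₂)·C_R^-0.5.
= (0.201×4.610^1.5) / (1.20×4.610^2) = 1.990/25.50 = 0.0780.
The undesired path is higher order in R, so low C_R (CSTR or dilute feed) favours S.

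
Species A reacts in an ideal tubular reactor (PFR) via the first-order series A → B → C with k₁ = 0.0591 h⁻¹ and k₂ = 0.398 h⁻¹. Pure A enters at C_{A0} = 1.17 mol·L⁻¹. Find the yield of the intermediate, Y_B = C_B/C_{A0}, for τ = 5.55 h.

0.106

The intermediate concentration in a first-order A→B→C sequence is C_B = k₁C_{A0}(e^(−k₁τ) − e^(−k₂τ))/(k₂−k₁).
e^(−k₁τ) = e^(−0.0591×5.55) = e^(−0.3280) = 0.7204; e^(−k₂τ) = e^(−2.209) = 0.1098.
C_B = 0.0591×1.17/(0.398−0.0591) × (0.7204−0.1098) = 0.2040×0.6105 = 0.1246 mol·L⁻¹.
Y_B = C_B/C_{A0} = 0.1246/1.17 = 0.106.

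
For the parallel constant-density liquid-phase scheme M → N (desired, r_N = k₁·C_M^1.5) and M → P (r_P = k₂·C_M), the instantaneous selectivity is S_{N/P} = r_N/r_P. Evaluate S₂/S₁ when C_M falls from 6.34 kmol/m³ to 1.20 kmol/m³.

0.435

S_{N/P} = (k₁/k₂)·C_M^0.5, so S₂/S₁ = (C_{M,2}/C_{M,1})^0.5.
= (1.20/6.34)^0.5 = (0.1893)^0.5 = 0.435.
Selectivity toward N falls as C_M falls — high-concentration operation is favoured.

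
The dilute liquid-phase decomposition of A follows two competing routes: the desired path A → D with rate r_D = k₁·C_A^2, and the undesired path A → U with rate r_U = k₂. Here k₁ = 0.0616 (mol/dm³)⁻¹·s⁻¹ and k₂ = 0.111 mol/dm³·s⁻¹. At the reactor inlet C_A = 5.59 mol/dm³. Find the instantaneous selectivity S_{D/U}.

S_{D/U} = r_D/r_U = (k₁·C_A^2)/(k₂) = (k₁/k₂)·C_A^2.
= (0.0616×5.590^2) / (0.111) = 1.925/0.1110 = 17.3.
Since the desired path is higher order in A, keeping C_A high (PFR or concentrated feed) favours D.

17.3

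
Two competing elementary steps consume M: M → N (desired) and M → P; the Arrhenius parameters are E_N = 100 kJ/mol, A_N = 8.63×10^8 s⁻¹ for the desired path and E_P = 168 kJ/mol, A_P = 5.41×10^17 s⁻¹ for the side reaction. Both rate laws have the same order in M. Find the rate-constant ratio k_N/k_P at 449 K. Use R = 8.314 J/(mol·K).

0.130

Since both paths have the same order in M, the concentration cancels and S_{N/P} = k_N/k_P = (A_N/A_P)·exp[(E_P−E_N)/(RT)].
(E_P−E_N)/(RT) = (168−100)×10³/(8.314×449) = 68000/3733 = 18.22.
k_N/k_P = (8.63×10^8/5.41×10^17)·exp(18.22) = 1.595×10^-9 × 8.149×10^7 = 0.130.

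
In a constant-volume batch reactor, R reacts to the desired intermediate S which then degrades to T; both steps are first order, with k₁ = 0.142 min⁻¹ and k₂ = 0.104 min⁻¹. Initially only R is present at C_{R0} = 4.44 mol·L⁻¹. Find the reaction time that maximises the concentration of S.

8.20 min

Setting dC_S/dt = 0 gives t_opt = ln(k₂/k₁)/(k₂−k₁).
= ln(0.104/0.142)/(0.104−0.142) = ln(0.7324)/-0.03800 = -0.3114/-0.03800 = 8.20 min.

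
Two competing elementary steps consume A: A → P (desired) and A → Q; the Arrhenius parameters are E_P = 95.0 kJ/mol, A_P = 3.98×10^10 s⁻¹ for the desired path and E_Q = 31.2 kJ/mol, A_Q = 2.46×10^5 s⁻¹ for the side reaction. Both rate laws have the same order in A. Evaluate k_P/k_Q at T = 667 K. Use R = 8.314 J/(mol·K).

1.63

With equal orders, S_{P/Q} = k_P/k_Q = (A_P/A_Q)·exp[(E_Q−E_P)/(RT)].
(E_Q−E_P)/(RT) = (31.2−95.0)×10³/(8.314×667) = -63800/5545 = -11.50.
k_P/k_Q = (3.98×10^10/2.46×10^5)·exp(-11.50) = 1.618×10^5 × 1.008×10^-5 = 1.63.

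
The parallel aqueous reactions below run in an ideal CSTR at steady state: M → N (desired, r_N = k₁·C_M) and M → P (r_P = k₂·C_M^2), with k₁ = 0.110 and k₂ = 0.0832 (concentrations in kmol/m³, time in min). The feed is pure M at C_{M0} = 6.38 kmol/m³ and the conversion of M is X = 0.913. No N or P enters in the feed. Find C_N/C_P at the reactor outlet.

Exit C_M = C_{M0}(1−X) = 6.38×0.0870 = 0.5551 kmol/m³.
A CSTR operates uniformly at the exit composition, giving r_N = 0.06106 and r_P = 0.02563 (each k·C_M^n at C_M = 0.5551).
Overall selectivity = C_N/C_P = r_Nτ/(r_Pτ) = r_N/r_P = 2.38.

2.38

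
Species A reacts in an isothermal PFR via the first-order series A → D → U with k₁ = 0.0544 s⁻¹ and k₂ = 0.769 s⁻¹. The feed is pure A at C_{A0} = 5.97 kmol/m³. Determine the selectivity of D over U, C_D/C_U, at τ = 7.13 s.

0.190

Solving the coupled first-order balances gives C_D(τ) = [k₁/(k₂−k₁)]·C_{A0}·(e^(−k₁τ) − e^(−k₂τ)).
e^(−k₁τ) = e^(−0.0544×7.13) = e^(−0.3879) = 0.6785; e^(−k₂τ) = e^(−5.483) = 0.004157.
C_D = 0.0544×5.97/(0.769−0.0544) × (0.6785−0.004157) = 0.4545×0.6743 = 0.3065 kmol/m³.
C_A = C_{A0}e^(−k₁τ) = 4.051 kmol/m³, so C_U = C_{A0}−C_A−C_D = 1.613 kmol/m³; C_D/C_U = 0.190.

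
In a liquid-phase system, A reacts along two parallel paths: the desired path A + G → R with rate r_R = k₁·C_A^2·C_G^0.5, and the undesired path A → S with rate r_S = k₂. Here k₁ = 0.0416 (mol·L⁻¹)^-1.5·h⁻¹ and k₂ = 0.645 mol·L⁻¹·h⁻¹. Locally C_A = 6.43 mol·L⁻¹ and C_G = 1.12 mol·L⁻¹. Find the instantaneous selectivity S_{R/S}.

2.82

S_{R/S} = r_R/r_S = (k₁·C_A^2·C_G^0.5)/(k₂) = (k₁/k₂)·C_A^2·C_G^0.5.
= (0.0416×6.430^2×1.120^0.5) / (0.645) = 1.820/0.6450 = 2.82.
Since the desired path is higher order in A, keeping C_A high (PFR or concentrated feed) favours R.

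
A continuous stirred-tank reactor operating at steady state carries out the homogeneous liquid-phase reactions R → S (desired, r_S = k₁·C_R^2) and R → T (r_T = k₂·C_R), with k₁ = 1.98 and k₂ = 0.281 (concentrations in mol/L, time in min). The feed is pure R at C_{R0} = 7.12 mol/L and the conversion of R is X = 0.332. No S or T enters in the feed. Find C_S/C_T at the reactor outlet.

Exit C_R = C_{R0}(1−X) = 7.12×0.668 = 4.756 mol/L.
In a CSTR the entire volume is at exit conditions, so r_S = 1.98×4.756^2 = 44.79 and r_T = 0.281×4.756 = 1.336.
Overall selectivity = C_S/C_T = r_Sτ/(r_Tτ) = r_S/r_T = 33.5.

33.5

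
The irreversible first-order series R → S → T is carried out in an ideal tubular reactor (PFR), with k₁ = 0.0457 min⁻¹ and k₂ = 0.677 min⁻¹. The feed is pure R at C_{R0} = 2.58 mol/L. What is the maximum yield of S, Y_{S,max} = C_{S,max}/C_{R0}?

At the optimum, C_{S,max}/C_{R0} = (k₁/k₂)^[k₂/(k₂−k₁)].
= (0.0457/0.677)^(0.677/(0.677−0.0457)) = (0.06750)^(1.072) = 0.05554.

0.0555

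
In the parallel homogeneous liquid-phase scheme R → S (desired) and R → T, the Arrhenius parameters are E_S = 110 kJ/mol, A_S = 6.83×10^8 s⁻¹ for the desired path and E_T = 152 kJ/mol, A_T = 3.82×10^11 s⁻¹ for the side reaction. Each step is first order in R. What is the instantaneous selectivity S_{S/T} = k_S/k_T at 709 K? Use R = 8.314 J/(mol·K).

2.22

Since both paths have the same order in R, the concentration cancels and S_{S/T} = k_S/k_T = (A_S/A_T)·exp[(E_T−E_S)/(RT)].
(E_T−E_S)/(RT) = (152−110)×10³/(8.314×709) = 42000/5895 = 7.125.
k_S/k_T = (6.83×10^8/3.82×10^11)·exp(7.125) = 0.001788 × 1243 = 2.22.
Since E_S < E_T, lowering the temperature improves selectivity toward S.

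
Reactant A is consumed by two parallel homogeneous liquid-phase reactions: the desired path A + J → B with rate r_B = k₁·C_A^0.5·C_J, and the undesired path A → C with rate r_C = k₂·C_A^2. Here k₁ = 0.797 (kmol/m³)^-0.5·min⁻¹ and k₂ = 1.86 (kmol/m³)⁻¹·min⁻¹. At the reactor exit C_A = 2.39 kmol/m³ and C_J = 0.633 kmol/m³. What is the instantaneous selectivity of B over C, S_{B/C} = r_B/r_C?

S_{B/C} = r_B/r_C = (k₁·C_A^0.5·C_J)/(k₂·C_A^2) = (k₁/k₂)·C_A^-1.5·C_J.
= (0.797×2.390^0.5×0.6330) / (1.86×2.390^2) = 0.7799/10.62 = 0.0734.
The undesired path is higher order in A, so low C_A (CSTR or dilute feed) favours B.

0.0734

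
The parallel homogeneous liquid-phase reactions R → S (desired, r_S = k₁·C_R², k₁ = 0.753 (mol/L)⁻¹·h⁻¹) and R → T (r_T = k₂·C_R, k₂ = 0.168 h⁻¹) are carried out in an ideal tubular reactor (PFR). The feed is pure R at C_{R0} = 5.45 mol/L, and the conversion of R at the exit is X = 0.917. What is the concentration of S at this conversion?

C_R = C_{R0}(1−X) = 0.4523 mol/L.
Along a PFR/batch, dC_T/dC_R = −r_T/(r_S+r_T) = −k₂/(k₂+k₁·C_R).
Integrating from C_{R0} to C_R: C_T = (0.168/0.753)·ln[(0.168+0.753·5.45)/(0.168+0.753·0.452)] = 0.2231·ln(4.272/0.5086) = 0.4748 mol/L.
Then C_S = (C_{R0}−C_R) − C_T = 4.998 − 0.4748 = 4.523 mol/L.

4.52 mol/L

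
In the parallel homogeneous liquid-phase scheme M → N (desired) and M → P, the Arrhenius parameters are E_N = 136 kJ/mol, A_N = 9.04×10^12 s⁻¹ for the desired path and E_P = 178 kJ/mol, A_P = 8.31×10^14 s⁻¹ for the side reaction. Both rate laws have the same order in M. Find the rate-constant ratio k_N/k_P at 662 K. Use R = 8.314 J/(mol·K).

With equal orders, S_{N/P} = k_N/k_P = (A_N/A_P)·exp[(E_P−E_N)/(RT)].
(E_P−E_N)/(RT) = (178−136)×10³/(8.314×662) = 42000/5504 = 7.631.
k_N/k_P = (9.04×10^12/8.31×10^14)·exp(7.631) = 0.01088 × 2061 = 22.4.

22.4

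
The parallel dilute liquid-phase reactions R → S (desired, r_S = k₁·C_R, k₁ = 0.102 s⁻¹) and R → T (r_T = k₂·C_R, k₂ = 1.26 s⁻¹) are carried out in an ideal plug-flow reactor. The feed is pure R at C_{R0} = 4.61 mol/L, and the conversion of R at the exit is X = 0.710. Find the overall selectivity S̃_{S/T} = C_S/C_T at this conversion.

0.0810

C_R = C_{R0}(1−X) = 1.337 mol/L.
Both paths are first order in R, so the instantaneous fraction to S is constant: dC_S/d(−C_R) = k₁/(k₁+k₂) = 0.07489.
C_S = 0.07489·(C_{R0}−C_R) = 0.07489×3.273 = 0.245 mol/L.
C_T = (C_{R0}−C_R)−C_S = 3.028 mol/L; S̃_{S/T} = 0.2451/3.028 = 0.0810.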